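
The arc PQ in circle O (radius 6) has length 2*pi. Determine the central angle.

Arc length L = 2πr × θ/360, so θ = 360L / (2πr).
θ = 360 × 2*pi / (2π × 6)
θ = 60°
θ = 60°

60°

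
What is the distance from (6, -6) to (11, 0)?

d = sqrt((11 - 6)^2 + (0 - -6)^2)
d = sqrt(5^2 + 6^2)
d = sqrt(25 + 36)
d = sqrt(61)

sqrt(61)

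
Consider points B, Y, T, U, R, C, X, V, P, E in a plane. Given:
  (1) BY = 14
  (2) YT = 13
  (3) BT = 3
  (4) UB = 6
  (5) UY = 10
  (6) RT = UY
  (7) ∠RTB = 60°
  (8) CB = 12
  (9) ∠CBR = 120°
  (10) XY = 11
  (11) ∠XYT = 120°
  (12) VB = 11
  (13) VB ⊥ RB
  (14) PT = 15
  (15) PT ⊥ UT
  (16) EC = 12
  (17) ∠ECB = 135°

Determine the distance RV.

From the given relations: RT = UY = 10.
Step 1: By the law of cosines on triangle BTR: BR² = 3² + 10² − 2·3·10·cos(60°) = 79, so BR = √79.
Step 2: By the law of cosines on triangle RBV: RV² = √79² + 11² − 2·√79·11·cos(90°) = 200, so RV = 10·√2.

Therefore, the length of RV = 10·√2.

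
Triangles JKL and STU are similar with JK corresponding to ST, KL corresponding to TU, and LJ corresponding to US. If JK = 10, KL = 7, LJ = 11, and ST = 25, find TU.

k = 25/10 = 5/2. TU = 5/2 * 7 = 35/2.

35/2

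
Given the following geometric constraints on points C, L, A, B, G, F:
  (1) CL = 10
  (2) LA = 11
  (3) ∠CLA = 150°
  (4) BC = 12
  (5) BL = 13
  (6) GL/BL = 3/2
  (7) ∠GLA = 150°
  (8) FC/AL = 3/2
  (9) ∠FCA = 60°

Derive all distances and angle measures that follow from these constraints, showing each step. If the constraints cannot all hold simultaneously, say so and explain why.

The constraints are consistent.

From the given relations:
  GL = 3/2·BL = 3/2·13 ≈ 19.5
  FC = 3/2·AL = 3/2·11 ≈ 16.5

Step 1: From CL = 10, LA = 11, and ∠CLA = 150°, by the law of cosines:
  CA² = CL² + LA² - 2·CL·LA·cos(150°) = 100 + 121 + 190.5 = 411.5
  CA ≈ 20.29

Step 2: From AL = 11, LG = 19.5, and ∠ALG = 150°, by the law of cosines:
  AG² = AL² + LG² - 2·AL·LG·cos(150°) = 121 + 380.2 + 371.5 = 872.8
  AG ≈ 29.54

Step 3: From CB = 12, CL = 10, BL = 13, by the inverse law of cosines:
  cos(∠BCL) = (CB² + CL² - BL²) / (2·CB·CL)
  ∠BCL = 71.79°

Step 4: From LB = 13, LC = 10, BC = 12, by the inverse law of cosines:
  cos(∠BLC) = (LB² + LC² - BC²) / (2·LB·LC)
  ∠BLC = 61.26°

Step 5: From BC = 12, BL = 13, CL = 10, by the inverse law of cosines:
  cos(∠CBL) = (BC² + BL² - CL²) / (2·BC·BL)
  ∠CBL = 46.95°

Step 6: From AC = 20.29, CF = 16.5, and ∠ACF = 60°, by the law of cosines:
  AF² = AC² + CF² - 2·AC·CF·cos(60°) = 411.5 + 272.2 - 334.7 = 349.1
  AF ≈ 18.68

Step 7: From CA = 20.29, CL = 10, AL = 11, by the inverse law of cosines:
  cos(∠ACL) = (CA² + CL² - AL²) / (2·CA·CL)
  ∠ACL = 15.73°

Step 8: From AC = 20.29, AL = 11, CL = 10, by the inverse law of cosines:
  cos(∠CAL) = (AC² + AL² - CL²) / (2·AC·AL)
  ∠CAL = 14.27°

Step 9: From AG = 29.54, AL = 11, GL = 19.5, by the inverse law of cosines:
  cos(∠GAL) = (AG² + AL² - GL²) / (2·AG·AL)
  ∠GAL = 19.27°

Step 10: From GA = 29.54, GL = 19.5, AL = 11, by the inverse law of cosines:
  cos(∠AGL) = (GA² + GL² - AL²) / (2·GA·GL)
  ∠AGL = 10.73°

Step 11: From AC = 20.29, AF = 18.68, CF = 16.5, by the inverse law of cosines:
  cos(∠CAF) = (AC² + AF² - CF²) / (2·AC·AF)
  ∠CAF = 49.89°

Step 12: From FA = 18.68, FC = 16.5, AC = 20.29, by the inverse law of cosines:
  cos(∠AFC) = (FA² + FC² - AC²) / (2·FA·FC)
  ∠AFC = 70.11°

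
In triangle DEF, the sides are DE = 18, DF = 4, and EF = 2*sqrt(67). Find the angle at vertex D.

When all three sides of a triangle are known, the law of cosines can be rearranged to find any angle.
cos(C) = (a² + b² - c²) / (2ab) gives cos(D) = 1/2.
Taking the inverse cosine: D = 60°.

60°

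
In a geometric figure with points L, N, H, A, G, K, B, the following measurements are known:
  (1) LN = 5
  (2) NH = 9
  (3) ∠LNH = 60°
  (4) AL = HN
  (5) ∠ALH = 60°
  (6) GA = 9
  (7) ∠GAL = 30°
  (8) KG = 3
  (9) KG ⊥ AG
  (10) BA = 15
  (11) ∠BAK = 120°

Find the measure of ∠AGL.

From the given relations: AL = HN = 9.
Step 1: By the law of cosines on triangle GAL: GL² = 9² + 9² − 2·9·9·cos(30°) = 21.7, so GL ≈ 4.66.
Step 2: By the inverse law of cosines on triangle AGL: cos(∠AGL) = (9² + 4.66² − 9²) / (2·9·4.66) = 21.7/83.86 = 0.2588, so ∠AGL = 75°.

Therefore, the measure of angle ∠AGL = 75°.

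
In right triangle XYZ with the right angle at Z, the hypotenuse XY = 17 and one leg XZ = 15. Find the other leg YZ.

Rearranging the Pythagorean theorem to solve for the unknown leg:
leg^2 = hypotenuse^2 - known_leg^2 = 289 - 225 = 64
leg = sqrt(64) = 8.

8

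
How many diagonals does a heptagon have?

Total line segments between 7 vertices = C(7,2) = 21.
Subtract the 7 sides: 21 - 7 = 14 diagonals.

14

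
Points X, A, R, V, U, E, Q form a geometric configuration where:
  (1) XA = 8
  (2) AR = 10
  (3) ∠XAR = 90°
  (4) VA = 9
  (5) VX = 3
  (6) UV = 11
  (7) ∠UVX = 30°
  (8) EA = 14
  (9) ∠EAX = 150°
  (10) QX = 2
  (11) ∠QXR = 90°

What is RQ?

Step 1: By the law of cosines on triangle XAR: XR² = 8² + 10² − 2·8·10·cos(90°) = 164, so XR = 2·√41.
Step 2: By the law of cosines on triangle RXQ: RQ² = (2·√41)² + 2² − 2·2·√41·2·cos(90°) = 168, so RQ = 2·√42.

Therefore, the length of RQ = 2·√42.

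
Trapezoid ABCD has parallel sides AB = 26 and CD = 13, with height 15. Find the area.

Area = (26 + 13) * 15 / 2 = 585 / 2 = 585/2

585/2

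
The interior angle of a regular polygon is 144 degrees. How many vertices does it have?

Each interior angle of a regular n-gon is (n - 2) * 180 / n.
Setting this equal to 144:
(n - 2) * 180 / n = 144
Each exterior angle = 180 - 144 = 36 degrees.
Since exterior angles sum to 360: n = 360 / 36 = 10.

10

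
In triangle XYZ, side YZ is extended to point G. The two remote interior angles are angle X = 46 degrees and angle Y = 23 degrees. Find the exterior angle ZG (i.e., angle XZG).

The interior angle at Z is 180 - 46 - 23 = 111 degrees.
The exterior angle and interior angle at Z are supplementary:
Exterior angle = 180 - 111 = 69 degrees.

69 degrees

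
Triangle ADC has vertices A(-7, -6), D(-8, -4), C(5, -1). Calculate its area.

The Shoelace formula computes the area from vertex coordinates by summing cross products.
For vertices (-7,-6), (-8,-4), (5,-1):
Signed sum = -7*-4 - -8*-6 + -8*-1 - 5*-4 + 5*-6 - -7*-1
= -20 + 28 + -37 = -29
Area = (1/2)|-29| = 29/2.

29/2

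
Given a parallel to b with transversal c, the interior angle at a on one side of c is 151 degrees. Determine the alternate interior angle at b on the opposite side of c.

Alternate interior angles are equal: 151 degrees.

151 degrees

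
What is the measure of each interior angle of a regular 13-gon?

Each interior angle of a regular n-gon is (n - 2) * 180 / n.
For n = 13: (13 - 2) * 180 / 13 = 1980/13 = 1980/13 degrees.

1980/13 degrees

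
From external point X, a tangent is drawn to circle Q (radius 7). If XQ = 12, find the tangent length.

The tangent, radius, and line from the external point to the center form a right triangle.
The right angle is where the tangent meets the radius.
By the Pythagorean theorem: tangent² + 7² = 12²
tangent² = 144 - 49 = 95
tangent = sqrt(95)

sqrt(95)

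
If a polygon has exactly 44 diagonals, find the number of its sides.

Using d = n(n - 3)/2, we solve 44 = n(n - 3)/2.
So n(n - 3) = 88.
Testing n = 11: 11 * 8 = 88 = 88. Correct.
The polygon has 11 sides.

11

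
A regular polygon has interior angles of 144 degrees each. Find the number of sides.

Each interior angle of a regular n-gon is (n - 2) * 180 / n.
Setting this equal to 144:
(n - 2) * 180 / n = 144
Each exterior angle = 180 - 144 = 36 degrees.
Since exterior angles sum to 360: n = 360 / 36 = 10.

10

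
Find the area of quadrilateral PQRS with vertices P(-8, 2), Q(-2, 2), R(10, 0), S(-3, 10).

Using the Shoelace formula for a quadrilateral (vertices in order):
Area = (1/2)|sum of (x_i * y_(i+1) - x_(i+1) * y_i)|
Terms: (-8*2 - -2*2) = -12, (-2*0 - 10*2) = -20, (10*10 - -3*0) = 100, (-3*2 - -8*10) = 74
Sum = 142
Area = (1/2)(142) = 71

71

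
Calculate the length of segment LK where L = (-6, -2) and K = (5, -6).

The horizontal distance is |5 - -6| = 11 and the vertical distance is |-6 - -2| = 4.
By the Pythagorean theorem, d = sqrt(11^2 + 4^2) = sqrt(137).

sqrt(137)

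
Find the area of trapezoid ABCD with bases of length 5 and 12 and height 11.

Area of a trapezoid = (base1 + base2) * height / 2
Area = (5 + 12) * 11 / 2
Area = 17 * 11 / 2
Area = 187 / 2
Area = 187/2

187/2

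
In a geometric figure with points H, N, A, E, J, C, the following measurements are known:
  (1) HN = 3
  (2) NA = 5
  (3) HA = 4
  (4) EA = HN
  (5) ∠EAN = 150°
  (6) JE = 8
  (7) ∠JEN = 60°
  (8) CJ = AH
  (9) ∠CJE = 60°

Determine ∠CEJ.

From the given relations: CJ = AH = 4.
Step 1: By the law of cosines on triangle EJC: EC² = 8² + 4² − 2·8·4·cos(60°) = 48, so EC = 4·√3.
Step 2: By the inverse law of cosines on triangle CEJ: cos(∠CEJ) = ((4·√3)² + 8² − 4²) / (2·4·√3·8) = 96/110.85 = 0.866, so ∠CEJ = 30°.

Therefore, the measure of angle ∠CEJ = 30°.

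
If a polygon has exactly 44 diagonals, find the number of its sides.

Using d = n(n - 3)/2, we solve 44 = n(n - 3)/2.
So n(n - 3) = 88.
Testing n = 11: 11 * 8 = 88 = 88. Correct.
The polygon has 11 sides.

11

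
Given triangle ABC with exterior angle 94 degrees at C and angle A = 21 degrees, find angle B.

angle B = 94 - 21 = 73 degrees (exterior angle theorem).

73 degrees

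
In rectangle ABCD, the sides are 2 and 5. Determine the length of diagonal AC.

A rectangle's diagonal splits it into two right triangles, with the diagonal as the hypotenuse.
By the Pythagorean theorem, d^2 = 2^2 + 5^2 = 29.
Therefore d = sqrt(29).

sqrt(29)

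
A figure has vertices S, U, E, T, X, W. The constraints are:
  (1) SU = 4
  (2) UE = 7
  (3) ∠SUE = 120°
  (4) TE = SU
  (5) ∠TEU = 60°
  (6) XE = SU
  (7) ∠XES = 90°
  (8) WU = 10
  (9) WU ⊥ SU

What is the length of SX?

From the given relations: XE = SU = 4.
Step 1: By the law of cosines on triangle EUS: ES² = 7² + 4² − 2·7·4·cos(120°) = 93, so ES = √93.
Step 2: By the law of cosines on triangle SEX: SX² = √93² + 4² − 2·√93·4·cos(90°) = 109, so SX = √109.

Therefore, the length of SX = √109.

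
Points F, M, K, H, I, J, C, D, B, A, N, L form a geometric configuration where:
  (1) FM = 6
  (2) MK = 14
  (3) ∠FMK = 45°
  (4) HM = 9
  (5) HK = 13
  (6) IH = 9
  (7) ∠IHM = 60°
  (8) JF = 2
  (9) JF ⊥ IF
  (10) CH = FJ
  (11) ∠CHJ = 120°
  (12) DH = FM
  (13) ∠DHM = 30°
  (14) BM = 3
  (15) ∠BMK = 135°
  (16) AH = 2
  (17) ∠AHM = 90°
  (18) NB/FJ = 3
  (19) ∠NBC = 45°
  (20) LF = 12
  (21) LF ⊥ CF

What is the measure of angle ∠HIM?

Step 1: By the law of cosines on triangle IHM: IM² = 9² + 9² − 2·9·9·cos(60°) = 81, so IM = 9.
Step 2: By the inverse law of cosines on triangle HIM: cos(∠HIM) = (9² + 9² − 9²) / (2·9·9) = 81/162 = 0.5, so ∠HIM = 60°.

Therefore, the measure of angle ∠HIM = 60°.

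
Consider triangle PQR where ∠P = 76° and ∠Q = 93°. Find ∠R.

By the triangle angle sum property, the three interior angles of any triangle add up to 180°.
We know angle P = 76° and angle Q = 93°, so their sum is 169°.
Therefore angle R = 180° - 169° = 11°.

11 degrees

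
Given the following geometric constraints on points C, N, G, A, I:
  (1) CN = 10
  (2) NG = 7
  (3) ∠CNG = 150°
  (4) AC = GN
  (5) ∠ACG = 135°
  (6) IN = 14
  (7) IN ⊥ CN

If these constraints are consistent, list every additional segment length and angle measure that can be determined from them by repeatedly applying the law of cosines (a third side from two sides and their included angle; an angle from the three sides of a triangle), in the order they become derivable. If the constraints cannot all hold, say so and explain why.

The constraints are consistent. Derivable facts, in order:
After 1 step:
- CG ≈ 16.44
- CI = 2·√74
After 2 steps:
- GA ≈ 21.95
- ∠CGN = 17.71°
- ∠CIN = 35.54°
- ∠GCN = 12.29°
- ∠ICN = 54.46°
After 3 steps:
- ∠AGC = 13.03°
- ∠CAG = 31.97°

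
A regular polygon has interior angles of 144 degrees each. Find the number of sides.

Each interior angle of a regular n-gon is (n - 2) * 180 / n.
Setting this equal to 144:
(n - 2) * 180 / n = 144
Each exterior angle = 180 - 144 = 36 degrees.
Since exterior angles sum to 360: n = 360 / 36 = 10.

10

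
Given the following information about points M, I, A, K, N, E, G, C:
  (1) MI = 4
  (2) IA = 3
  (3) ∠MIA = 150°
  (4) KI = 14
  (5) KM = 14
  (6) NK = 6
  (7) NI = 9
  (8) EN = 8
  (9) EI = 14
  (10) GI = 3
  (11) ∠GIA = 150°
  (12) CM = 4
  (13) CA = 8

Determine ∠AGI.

Step 1: By the law of cosines on triangle GIA: GA² = 3² + 3² − 2·3·3·cos(150°) = 33.59, so GA ≈ 5.8.
Step 2: By the inverse law of cosines on triangle AGI: cos(∠AGI) = (5.8² + 3² − 3²) / (2·5.8·3) = 33.59/34.77 = 0.9659, so ∠AGI = 15°.

Therefore, the measure of angle ∠AGI = 15°.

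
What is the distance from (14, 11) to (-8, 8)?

d = sqrt((-22)^2 + (-3)^2) = sqrt(493)

sqrt(493)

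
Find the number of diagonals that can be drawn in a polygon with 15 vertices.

Each of the 15 vertices connects to 12 non-adjacent vertices via diagonals.
Total connections = 15 × 12 = 180, but each diagonal is counted twice.
Number of diagonals = 180 / 2 = 90.

90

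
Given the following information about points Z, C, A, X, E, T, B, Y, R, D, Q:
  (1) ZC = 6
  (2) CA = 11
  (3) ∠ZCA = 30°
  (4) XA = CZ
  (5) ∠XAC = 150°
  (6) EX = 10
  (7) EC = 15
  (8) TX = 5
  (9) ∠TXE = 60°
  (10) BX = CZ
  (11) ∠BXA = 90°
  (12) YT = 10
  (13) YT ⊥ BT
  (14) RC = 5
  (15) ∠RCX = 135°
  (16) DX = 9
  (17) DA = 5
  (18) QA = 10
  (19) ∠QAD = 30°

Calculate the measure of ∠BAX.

From the given relations: XA = CZ = 6; BX = CZ = 6.
Step 1: By the law of cosines on triangle AXB: AB² = 6² + 6² − 2·6·6·cos(90°) = 72, so AB = 6·√2.
Step 2: By the inverse law of cosines on triangle BAX: cos(∠BAX) = ((6·√2)² + 6² − 6²) / (2·6·√2·6) = 72/101.82 = 0.7071, so ∠BAX = 45°.

Therefore, the measure of angle ∠BAX = 45°.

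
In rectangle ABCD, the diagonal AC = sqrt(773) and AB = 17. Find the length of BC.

The diagonal of a rectangle forms a right triangle with the two sides.
Rearranging the Pythagorean theorem: missing side = sqrt(d^2 - known^2).
= sqrt(773 - 289) = sqrt(484) = 22.

22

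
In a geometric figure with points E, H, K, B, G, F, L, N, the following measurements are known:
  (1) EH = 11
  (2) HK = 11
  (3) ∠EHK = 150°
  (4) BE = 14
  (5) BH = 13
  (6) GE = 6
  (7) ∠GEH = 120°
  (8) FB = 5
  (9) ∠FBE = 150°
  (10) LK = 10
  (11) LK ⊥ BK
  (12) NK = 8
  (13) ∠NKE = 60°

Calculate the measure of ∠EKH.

Step 1: By the law of cosines on triangle KHE: KE² = 11² + 11² − 2·11·11·cos(150°) = 451.58, so KE ≈ 21.25.
Step 2: By the inverse law of cosines on triangle EKH: cos(∠EKH) = (21.25² + 11² − 11²) / (2·21.25·11) = 451.58/467.51 = 0.9659, so ∠EKH = 15°.

Therefore, the measure of angle ∠EKH = 15°.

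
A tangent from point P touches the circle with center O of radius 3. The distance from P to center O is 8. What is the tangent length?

Let T be the point of tangency. Then OT ⊥ PT (radius ⊥ tangent).
In right triangle OTP: OP² = OT² + PT²
8² = 3² + PT²
PT² = 55, PT = sqrt(55)

sqrt(55)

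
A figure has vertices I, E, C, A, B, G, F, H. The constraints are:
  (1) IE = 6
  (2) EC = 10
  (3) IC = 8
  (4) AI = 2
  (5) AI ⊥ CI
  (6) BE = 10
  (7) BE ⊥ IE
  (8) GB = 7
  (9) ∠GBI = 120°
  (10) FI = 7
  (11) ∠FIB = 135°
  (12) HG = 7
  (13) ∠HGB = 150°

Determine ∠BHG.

Step 1: By the law of cosines on triangle HGB: HB² = 7² + 7² − 2·7·7·cos(150°) = 182.87, so HB ≈ 13.52.
Step 2: By the inverse law of cosines on triangle BHG: cos(∠BHG) = (13.52² + 7² − 7²) / (2·13.52·7) = 182.87/189.32 = 0.9659, so ∠BHG = 15°.

Therefore, the measure of angle ∠BHG = 15°.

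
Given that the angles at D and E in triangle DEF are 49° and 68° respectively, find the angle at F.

By the triangle angle sum property, the three interior angles of any triangle add up to 180°.
We know angle D = 49° and angle E = 68°, so their sum is 117°.
Therefore angle F = 180° - 117° = 63°.

63 degrees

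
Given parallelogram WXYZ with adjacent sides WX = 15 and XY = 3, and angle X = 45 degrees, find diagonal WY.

Using the law of cosines:
d^2 = 15^2 + 3^2 - 2(15)(3)cos(45 degrees)
d^2 = 225 + 9 - 90*sqrt(2)/2
d^2 = 234 - 45*sqrt(2)
d = 3*sqrt(26 - 5*sqrt(2))

3*sqrt(26 - 5*sqrt(2))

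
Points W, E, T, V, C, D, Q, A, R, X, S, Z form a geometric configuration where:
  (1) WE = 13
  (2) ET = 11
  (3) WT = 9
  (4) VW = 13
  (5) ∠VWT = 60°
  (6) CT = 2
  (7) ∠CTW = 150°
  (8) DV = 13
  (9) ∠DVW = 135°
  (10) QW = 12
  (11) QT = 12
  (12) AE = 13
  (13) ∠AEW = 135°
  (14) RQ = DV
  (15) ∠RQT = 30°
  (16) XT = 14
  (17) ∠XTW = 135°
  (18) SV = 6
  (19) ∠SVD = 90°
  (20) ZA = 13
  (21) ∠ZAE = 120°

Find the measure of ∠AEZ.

Step 1: By the law of cosines on triangle EAZ: EZ² = 13² + 13² − 2·13·13·cos(120°) = 507, so EZ = 13·√3.
Step 2: By the inverse law of cosines on triangle AEZ: cos(∠AEZ) = (13² + (13·√3)² − 13²) / (2·13·13·√3) = 507/585.43 = 0.866, so ∠AEZ = 30°.

Therefore, the measure of angle ∠AEZ = 30°.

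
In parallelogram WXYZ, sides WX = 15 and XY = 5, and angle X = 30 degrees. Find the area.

The area of a parallelogram equals the product of two adjacent sides times the sine of the included angle.
This is because the height equals 5 * sin(30°) = 5/2.
Area = 15 * 5/2 = 75/2

75/2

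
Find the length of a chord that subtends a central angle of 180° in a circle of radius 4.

Chord length = 2r sin(θ/2)
= 2 × 4 × sin(180°/2)
= 2 × 4 × sin(90°)
= 8

8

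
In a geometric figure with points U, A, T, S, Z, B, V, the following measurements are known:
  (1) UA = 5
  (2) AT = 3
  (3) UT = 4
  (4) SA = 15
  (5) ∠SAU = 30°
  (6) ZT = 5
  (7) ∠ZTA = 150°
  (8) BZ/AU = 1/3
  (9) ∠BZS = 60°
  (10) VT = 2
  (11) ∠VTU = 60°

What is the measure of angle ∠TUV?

Step 1: By the law of cosines on triangle UTV: UV² = 4² + 2² − 2·4·2·cos(60°) = 12, so UV = 2·√3.
Step 2: By the inverse law of cosines on triangle TUV: cos(∠TUV) = (4² + (2·√3)² − 2²) / (2·4·2·√3) = 24/27.71 = 0.866, so ∠TUV = 30°.

Therefore, the measure of angle ∠TUV = 30°.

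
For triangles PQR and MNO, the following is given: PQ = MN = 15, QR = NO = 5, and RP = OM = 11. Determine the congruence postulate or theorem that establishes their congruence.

The given information provides:
PQ = MN = 15, QR = NO = 5, and RP = OM = 11
This matches the SSS congruence theorem.
All three pairs of corresponding sides are equal (Side-Side-Side).

SSS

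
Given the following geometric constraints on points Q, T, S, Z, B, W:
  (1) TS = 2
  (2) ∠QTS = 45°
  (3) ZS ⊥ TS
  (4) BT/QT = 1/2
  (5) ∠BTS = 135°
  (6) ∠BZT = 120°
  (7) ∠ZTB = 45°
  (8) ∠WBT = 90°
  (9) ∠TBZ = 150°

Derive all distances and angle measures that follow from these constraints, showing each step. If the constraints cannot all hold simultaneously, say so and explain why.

These constraints are not satisfiable: (6), (7) and (9) are the three interior angles of triangle BZT, which must sum to 180°, but 120° + 45° + 150° = 315°. No planar figure meets all of them, so nothing further can be derived.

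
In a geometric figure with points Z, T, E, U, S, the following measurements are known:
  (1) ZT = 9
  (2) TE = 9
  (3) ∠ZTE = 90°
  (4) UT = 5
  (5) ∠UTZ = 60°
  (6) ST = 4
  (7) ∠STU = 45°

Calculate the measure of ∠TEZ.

Step 1: By the law of cosines on triangle ETZ: EZ² = 9² + 9² − 2·9·9·cos(90°) = 162, so EZ = 9·√2.
Step 2: By the inverse law of cosines on triangle TEZ: cos(∠TEZ) = (9² + (9·√2)² − 9²) / (2·9·9·√2) = 162/229.1 = 0.7071, so ∠TEZ = 45°.

Therefore, the measure of angle ∠TEZ = 45°.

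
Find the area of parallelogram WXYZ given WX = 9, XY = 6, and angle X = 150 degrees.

The area of a parallelogram equals the product of two adjacent sides times the sine of the included angle.
This is because the height equals 6 * sin(150°) = 3.
Area = 9 * 3 = 27

27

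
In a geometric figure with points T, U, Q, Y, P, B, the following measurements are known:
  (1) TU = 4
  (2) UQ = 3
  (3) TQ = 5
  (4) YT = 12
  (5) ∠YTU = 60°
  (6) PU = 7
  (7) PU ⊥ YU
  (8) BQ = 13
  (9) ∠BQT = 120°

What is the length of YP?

Step 1: By the law of cosines on triangle UTY: UY² = 4² + 12² − 2·4·12·cos(60°) = 112, so UY = 4·√7.
Step 2: By the law of cosines on triangle YUP: YP² = (4·√7)² + 7² − 2·4·√7·7·cos(90°) = 161, so YP = √161.

Therefore, the length of YP = √161.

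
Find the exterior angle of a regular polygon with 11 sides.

Each exterior angle of a regular n-gon is 360 / n.
For n = 11: 360 / 11 = 360/11 degrees.

360/11 degrees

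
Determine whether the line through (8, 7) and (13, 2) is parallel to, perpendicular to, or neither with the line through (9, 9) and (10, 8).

Slope of line 1: m1 = (2 - 7)/(13 - 8) = -5/5 = -1
Slope of line 2: m2 = (8 - 9)/(10 - 9) = -1/1 = -1
Since m1 = m2 = -1, the lines are parallel.

Parallel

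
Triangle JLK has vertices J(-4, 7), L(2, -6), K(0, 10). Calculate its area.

The Shoelace formula computes the area from vertex coordinates by summing cross products.
For vertices (-4,7), (2,-6), (0,10):
Signed sum = -4*-6 - 2*7 + 2*10 - 0*-6 + 0*7 - -4*10
= 10 + 20 + 40 = 70
Area = (1/2)|70| = 35.

35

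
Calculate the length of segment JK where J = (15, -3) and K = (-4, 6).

d = sqrt((-4 - 15)^2 + (6 - -3)^2)
d = sqrt(-19^2 + 9^2)
d = sqrt(361 + 81)
d = sqrt(442)

sqrt(442)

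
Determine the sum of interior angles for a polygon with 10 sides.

The sum of interior angles of an n-sided polygon is (n - 2) * 180.
For n = 10: (10 - 2) * 180 = 8 * 180 = 1440 degrees.

1440 degrees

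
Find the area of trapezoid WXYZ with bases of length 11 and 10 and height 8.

Area = (11 + 10) * 8 / 2 = 168 / 2 = 84

84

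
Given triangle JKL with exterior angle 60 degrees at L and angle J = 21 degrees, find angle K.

By the exterior angle theorem: exterior angle = sum of remote interior angles.
60 = 21 + angle K
angle K = 60 - 21 = 39 degrees

39 degrees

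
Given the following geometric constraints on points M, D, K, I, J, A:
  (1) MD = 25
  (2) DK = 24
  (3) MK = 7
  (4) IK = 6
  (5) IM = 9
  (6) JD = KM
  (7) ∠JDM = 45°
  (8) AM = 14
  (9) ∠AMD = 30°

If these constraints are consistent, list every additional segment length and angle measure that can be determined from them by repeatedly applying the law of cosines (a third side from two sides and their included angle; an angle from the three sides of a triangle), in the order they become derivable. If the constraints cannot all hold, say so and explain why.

The constraints are consistent. Derivable facts, in order:
After 1 step:
- DA ≈ 14.66
- MJ ≈ 20.65
- ∠DKM = 90°
- ∠DMK = 73.74°
- ∠IKM = 87.27°
- ∠IMK = 41.75°
- ∠KDM = 16.26°
- ∠KIM = 50.98°
After 2 steps:
- ∠ADM = 28.53°
- ∠DAM = 121.47°
- ∠DJM = 121.13°
- ∠DMJ = 13.87°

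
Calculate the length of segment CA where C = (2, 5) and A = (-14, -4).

The horizontal distance is |-14 - 2| = 16 and the vertical distance is |-4 - 5| = 9.
By the Pythagorean theorem, d = sqrt(16^2 + 9^2) = sqrt(337).

sqrt(337)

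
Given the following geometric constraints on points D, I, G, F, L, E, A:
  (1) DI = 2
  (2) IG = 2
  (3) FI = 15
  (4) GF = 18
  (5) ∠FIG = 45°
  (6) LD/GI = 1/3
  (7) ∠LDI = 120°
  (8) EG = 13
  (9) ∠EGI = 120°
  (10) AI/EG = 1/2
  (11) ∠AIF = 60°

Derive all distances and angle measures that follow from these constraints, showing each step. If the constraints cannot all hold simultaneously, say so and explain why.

These constraints are not satisfiable: by the triangle inequality in triangle IGF, (2) IG = 2 and (3) FI = 15 force GF ≤ 2 + 15 = 17, but (4) says GF = 18. No planar figure meets all of them, so nothing further can be derived.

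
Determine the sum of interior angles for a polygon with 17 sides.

The sum of interior angles of an n-sided polygon is (n - 2) * 180.
For n = 17: (17 - 2) * 180 = 15 * 180 = 2700 degrees.

2700 degrees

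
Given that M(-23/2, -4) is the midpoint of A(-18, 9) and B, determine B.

Using the midpoint formula: M = ((x1 + x2)/2, (y1 + y2)/2)
We know M = (-23/2, -4) and A = (-18, 9)
For x: -23/2 = (-18 + x2)/2, so x2 = 2*-23/2 - -18 = -5
For y: -4 = (9 + y2)/2, so y2 = 2*-4 - 9 = -17
B = (-5, -17)

(-5, -17)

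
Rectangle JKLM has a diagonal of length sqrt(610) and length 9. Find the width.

b = sqrt(d^2 - a^2) = sqrt(610 - 81) = sqrt(529) = 23

23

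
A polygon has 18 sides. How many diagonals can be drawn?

The number of diagonals in an n-gon is n(n - 3)/2.
For n = 18: 18(18 - 3)/2 = 18 × 15 / 2 = 135.

135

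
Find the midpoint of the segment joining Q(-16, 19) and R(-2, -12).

The midpoint is the point halfway along the segment.
Move half the horizontal distance: -16 + (-2 - -16)/2 = -16 + 14/2 = -9
Move half the vertical distance: 19 + (-12 - 19)/2 = 19 + -31/2 = 7/2
Midpoint = (-9, 7/2)

(-9, 7/2)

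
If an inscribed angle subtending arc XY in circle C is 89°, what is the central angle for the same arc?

The inscribed angle theorem states that a central angle is always twice any inscribed angle that subtends the same arc.
Since the inscribed angle is 89°, the central angle = 2 × 89° = 178°.

178°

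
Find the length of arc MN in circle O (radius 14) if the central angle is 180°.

The full circumference is 2πr = 2π(14) = 28*pi.
The arc spans 180° out of 360°, which is a fraction of 1/2.
Arc length = 28*pi × 1/2 = 14*pi.

14*pi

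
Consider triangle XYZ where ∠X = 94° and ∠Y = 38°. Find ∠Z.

By the triangle angle sum property, the three interior angles of any triangle add up to 180°.
We know angle X = 94° and angle Y = 38°, so their sum is 132°.
Therefore angle Z = 180° - 132° = 48°.

48 degrees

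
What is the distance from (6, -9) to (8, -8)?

The horizontal distance is |8 - 6| = 2 and the vertical distance is |-8 - -9| = 1.
By the Pythagorean theorem, d = sqrt(2^2 + 1^2) = sqrt(5).

sqrt(5)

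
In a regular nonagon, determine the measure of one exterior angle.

Each exterior angle of a regular n-gon is 360 / n.
For n = 9: 360 / 9 = 40 degrees.

40 degrees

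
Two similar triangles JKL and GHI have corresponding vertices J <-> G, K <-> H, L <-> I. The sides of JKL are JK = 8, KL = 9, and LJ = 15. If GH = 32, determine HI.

Since the triangles are similar, the ratio of corresponding sides is constant.
Scale factor k = GH / JK = 32 / 8 = 4
HI = k * KL = 4 * 9 = 36

36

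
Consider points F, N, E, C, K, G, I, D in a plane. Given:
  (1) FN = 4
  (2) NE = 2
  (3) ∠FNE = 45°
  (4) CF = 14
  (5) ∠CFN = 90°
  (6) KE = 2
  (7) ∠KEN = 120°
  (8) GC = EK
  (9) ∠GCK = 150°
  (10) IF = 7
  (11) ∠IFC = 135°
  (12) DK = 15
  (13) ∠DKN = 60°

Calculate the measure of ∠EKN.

Step 1: By the law of cosines on triangle KEN: KN² = 2² + 2² − 2·2·2·cos(120°) = 12, so KN = 2·√3.
Step 2: By the inverse law of cosines on triangle EKN: cos(∠EKN) = (2² + (2·√3)² − 2²) / (2·2·2·√3) = 12/13.86 = 0.866, so ∠EKN = 30°.

Therefore, the measure of angle ∠EKN = 30°.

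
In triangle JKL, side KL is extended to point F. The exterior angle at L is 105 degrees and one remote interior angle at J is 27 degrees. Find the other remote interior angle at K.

The exterior angle theorem states that an exterior angle equals the sum of the two non-adjacent interior angles.
So 105 = 27 + angle K, which gives angle K = 105 - 27 = 78 degrees.

78 degrees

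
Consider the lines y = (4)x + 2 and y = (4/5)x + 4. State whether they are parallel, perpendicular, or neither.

Slope of line 1: m1 = 4
Slope of line 2: m2 = 4/5
m1 != m2 and m1*m2 = 16/5 != -1. Neither.

Neither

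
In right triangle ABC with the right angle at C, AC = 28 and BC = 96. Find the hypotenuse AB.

In a right triangle, the square of the hypotenuse equals the sum of the squares of the two legs.
The legs are 28 and 96, so the hypotenuse = sqrt(784 + 9216) = sqrt(10000) = 100.

100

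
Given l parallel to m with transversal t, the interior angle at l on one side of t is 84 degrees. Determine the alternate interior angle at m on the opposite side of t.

Alternate interior angles formed by parallel lines and a transversal are equal.
The given angle is 84 degrees.
The alternate interior angle = 84 degrees.

84 degrees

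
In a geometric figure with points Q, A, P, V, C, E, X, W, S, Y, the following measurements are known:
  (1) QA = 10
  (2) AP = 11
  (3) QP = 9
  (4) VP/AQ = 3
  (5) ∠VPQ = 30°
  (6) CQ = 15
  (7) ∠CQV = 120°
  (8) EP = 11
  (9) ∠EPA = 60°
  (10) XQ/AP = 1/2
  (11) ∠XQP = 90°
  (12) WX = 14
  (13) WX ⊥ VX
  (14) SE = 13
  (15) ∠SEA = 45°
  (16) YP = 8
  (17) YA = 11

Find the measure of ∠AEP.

Step 1: By the law of cosines on triangle EPA: EA² = 11² + 11² − 2·11·11·cos(60°) = 121, so EA = 11.
Step 2: By the inverse law of cosines on triangle AEP: cos(∠AEP) = (11² + 11² − 11²) / (2·11·11) = 121/242 = 0.5, so ∠AEP = 60°.

Therefore, the measure of angle ∠AEP = 60°.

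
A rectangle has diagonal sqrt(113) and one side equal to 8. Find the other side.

The diagonal of a rectangle forms a right triangle with the two sides.
Rearranging the Pythagorean theorem: missing side = sqrt(d^2 - known^2).
= sqrt(113 - 64) = sqrt(49) = 7.

7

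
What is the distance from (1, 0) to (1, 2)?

d = sqrt((1 - 1)^2 + (2 - 0)^2)
d = sqrt(0^2 + 2^2)
d = sqrt(0 + 4)
d = sqrt(4) = 2

2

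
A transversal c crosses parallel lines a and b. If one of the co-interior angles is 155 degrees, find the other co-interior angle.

Co-interior (same-side interior) angles are between the parallel lines on the same side of the transversal.
Unlike corresponding or alternate interior angles, they are supplementary rather than equal.
So the angle = 180 - 155 = 25 degrees.

25 degrees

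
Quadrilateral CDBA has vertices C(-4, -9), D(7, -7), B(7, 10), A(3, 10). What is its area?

Shoelace: sum of cross terms = 263, Area = (1/2)|263| = 263/2

263/2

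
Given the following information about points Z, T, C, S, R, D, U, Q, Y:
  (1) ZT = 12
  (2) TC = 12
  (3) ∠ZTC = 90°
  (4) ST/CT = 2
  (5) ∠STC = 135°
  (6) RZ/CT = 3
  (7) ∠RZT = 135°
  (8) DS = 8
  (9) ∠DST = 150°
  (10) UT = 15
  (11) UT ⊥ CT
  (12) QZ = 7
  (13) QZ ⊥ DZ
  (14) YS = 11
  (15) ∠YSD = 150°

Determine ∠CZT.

Step 1: By the law of cosines on triangle ZTC: ZC² = 12² + 12² − 2·12·12·cos(90°) = 288, so ZC = 12·√2.
Step 2: By the inverse law of cosines on triangle CZT: cos(∠CZT) = ((12·√2)² + 12² − 12²) / (2·12·√2·12) = 288/407.29 = 0.7071, so ∠CZT = 45°.

Therefore, the measure of angle ∠CZT = 45°.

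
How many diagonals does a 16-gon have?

Each of the 16 vertices connects to 13 non-adjacent vertices via diagonals.
Total connections = 16 × 13 = 208, but each diagonal is counted twice.
Number of diagonals = 208 / 2 = 104.

104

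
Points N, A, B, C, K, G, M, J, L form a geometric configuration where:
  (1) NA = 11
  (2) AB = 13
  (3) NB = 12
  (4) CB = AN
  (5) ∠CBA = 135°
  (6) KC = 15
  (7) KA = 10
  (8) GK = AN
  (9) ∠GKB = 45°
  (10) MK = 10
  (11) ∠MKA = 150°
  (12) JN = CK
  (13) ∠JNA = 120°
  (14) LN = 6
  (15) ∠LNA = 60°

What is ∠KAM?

Step 1: By the law of cosines on triangle AKM: AM² = 10² + 10² − 2·10·10·cos(150°) = 373.21, so AM ≈ 19.32.
Step 2: By the inverse law of cosines on triangle KAM: cos(∠KAM) = (10² + 19.32² − 10²) / (2·10·19.32) = 373.21/386.37 = 0.9659, so ∠KAM = 15°.

Therefore, the measure of angle ∠KAM = 15°.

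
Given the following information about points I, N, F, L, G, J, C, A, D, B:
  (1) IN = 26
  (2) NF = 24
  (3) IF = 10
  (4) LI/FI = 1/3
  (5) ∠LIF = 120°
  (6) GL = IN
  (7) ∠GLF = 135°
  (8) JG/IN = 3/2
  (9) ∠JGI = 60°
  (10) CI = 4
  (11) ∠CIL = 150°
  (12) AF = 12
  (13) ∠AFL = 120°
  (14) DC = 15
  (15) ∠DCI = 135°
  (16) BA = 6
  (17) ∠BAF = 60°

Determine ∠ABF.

Step 1: By the law of cosines on triangle BAF: BF² = 6² + 12² − 2·6·12·cos(60°) = 108, so BF = 6·√3.
Step 2: By the inverse law of cosines on triangle ABF: cos(∠ABF) = (6² + (6·√3)² − 12²) / (2·6·6·√3) = 0/124.71 = 0, so ∠ABF = 90°.

Therefore, the measure of angle ∠ABF = 90°.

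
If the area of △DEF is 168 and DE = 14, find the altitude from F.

Rearranging the area formula Area = (1/2) * base * height:
height = 2 * Area / base = 2 * 168 / 14 = 24.

24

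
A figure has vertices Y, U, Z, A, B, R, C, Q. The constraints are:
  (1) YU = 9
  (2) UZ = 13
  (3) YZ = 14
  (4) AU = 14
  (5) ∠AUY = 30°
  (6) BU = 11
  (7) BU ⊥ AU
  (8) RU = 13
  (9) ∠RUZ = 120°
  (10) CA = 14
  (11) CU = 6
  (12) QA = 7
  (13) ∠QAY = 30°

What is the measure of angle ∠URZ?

Step 1: By the law of cosines on triangle RUZ: RZ² = 13² + 13² − 2·13·13·cos(120°) = 507, so RZ = 13·√3.
Step 2: By the inverse law of cosines on triangle URZ: cos(∠URZ) = (13² + (13·√3)² − 13²) / (2·13·13·√3) = 507/585.43 = 0.866, so ∠URZ = 30°.

Therefore, the measure of angle ∠URZ = 30°.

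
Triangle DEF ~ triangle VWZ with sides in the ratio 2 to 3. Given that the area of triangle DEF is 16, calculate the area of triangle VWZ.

For similar figures, the area ratio equals the square of the side ratio.
Side ratio (DEF to VWZ) = 2:3, so area ratio = 2^2:3^2 = 4:9.
If the area of DEF is 16, then the area of VWZ = 16 * (9/4) = 36.

36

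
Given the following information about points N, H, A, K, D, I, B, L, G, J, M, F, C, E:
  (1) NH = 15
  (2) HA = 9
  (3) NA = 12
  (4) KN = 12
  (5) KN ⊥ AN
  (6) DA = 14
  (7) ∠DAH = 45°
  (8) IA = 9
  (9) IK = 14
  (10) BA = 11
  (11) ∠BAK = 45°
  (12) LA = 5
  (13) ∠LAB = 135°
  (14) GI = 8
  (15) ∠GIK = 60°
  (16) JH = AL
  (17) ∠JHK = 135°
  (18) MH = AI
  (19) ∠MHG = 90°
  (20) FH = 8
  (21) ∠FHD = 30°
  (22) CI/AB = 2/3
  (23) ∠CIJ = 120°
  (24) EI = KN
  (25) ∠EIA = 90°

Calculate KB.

Step 1: By the law of cosines on triangle KNA: KA² = 12² + 12² − 2·12·12·cos(90°) = 288, so KA = 12·√2.
Step 2: By the law of cosines on triangle KAB: KB² = (12·√2)² + 11² − 2·12·√2·11·cos(45°) = 145, so KB = √145.

Therefore, the length of KB = √145.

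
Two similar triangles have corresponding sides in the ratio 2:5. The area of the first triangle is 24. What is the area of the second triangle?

Area ratio = (2/5)^2 = 4/25. Area of the second triangle = 24 * 25/4 = 150.

150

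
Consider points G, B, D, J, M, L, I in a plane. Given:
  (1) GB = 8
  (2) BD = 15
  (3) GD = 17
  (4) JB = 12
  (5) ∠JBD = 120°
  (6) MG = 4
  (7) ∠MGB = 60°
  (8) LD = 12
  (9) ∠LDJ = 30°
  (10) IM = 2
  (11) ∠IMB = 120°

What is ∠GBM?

Step 1: By the law of cosines on triangle BGM: BM² = 8² + 4² − 2·8·4·cos(60°) = 48, so BM = 4·√3.
Step 2: By the inverse law of cosines on triangle GBM: cos(∠GBM) = (8² + (4·√3)² − 4²) / (2·8·4·√3) = 96/110.85 = 0.866, so ∠GBM = 30°.

Therefore, the measure of angle ∠GBM = 30°.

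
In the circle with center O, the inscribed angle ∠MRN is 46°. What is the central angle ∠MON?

The inscribed angle theorem states that a central angle is always twice any inscribed angle that subtends the same arc.
Since the inscribed angle is 46°, the central angle = 2 × 46° = 92°.

92°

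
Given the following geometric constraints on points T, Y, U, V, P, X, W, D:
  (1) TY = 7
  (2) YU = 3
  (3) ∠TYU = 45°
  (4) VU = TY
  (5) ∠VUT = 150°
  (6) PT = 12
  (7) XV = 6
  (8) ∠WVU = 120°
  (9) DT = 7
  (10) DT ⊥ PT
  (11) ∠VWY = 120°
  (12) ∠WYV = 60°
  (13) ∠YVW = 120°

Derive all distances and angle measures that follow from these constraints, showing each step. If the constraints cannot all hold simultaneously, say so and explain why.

These constraints are not satisfiable: (11), (12) and (13) are the three interior angles of triangle VWY, which must sum to 180°, but 120° + 60° + 120° = 300°. No planar figure meets all of them, so nothing further can be derived.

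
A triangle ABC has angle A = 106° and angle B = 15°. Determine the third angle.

The interior angles sum to 180°: angle C = 180 - 106 - 15 = 59°.
The triangle is obtuse (angles 106°, 15°, 59°).

59 degrees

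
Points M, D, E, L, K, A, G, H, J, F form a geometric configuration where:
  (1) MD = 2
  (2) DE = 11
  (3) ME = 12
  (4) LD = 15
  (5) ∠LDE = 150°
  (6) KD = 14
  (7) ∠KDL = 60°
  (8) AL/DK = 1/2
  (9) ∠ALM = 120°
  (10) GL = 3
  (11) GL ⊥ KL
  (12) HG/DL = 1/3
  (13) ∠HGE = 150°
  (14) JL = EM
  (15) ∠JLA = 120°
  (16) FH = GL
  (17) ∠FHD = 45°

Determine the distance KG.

Step 1: By the law of cosines on triangle LDK: LK² = 15² + 14² − 2·15·14·cos(60°) = 211, so LK ≈ 14.53.
Step 2: By the law of cosines on triangle KLG: KG² = 14.53² + 3² − 2·14.53·3·cos(90°) = 220, so KG = 2·√55.

Therefore, the length of KG = 2·√55.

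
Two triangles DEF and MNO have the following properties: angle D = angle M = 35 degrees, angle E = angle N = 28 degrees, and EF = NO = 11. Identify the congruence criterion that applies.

Consider the given information: angle D = angle M = 35 degrees, angle E = angle N = 28 degrees, and EF = NO = 11
This is not SSS or ASA: SSS requires all three pairs of sides, but we don't have that. ASA requires two angles and the side between them.
The correct criterion is AAS. Two pairs of corresponding angles and a non-included side are equal (Angle-Angle-Side).

AAS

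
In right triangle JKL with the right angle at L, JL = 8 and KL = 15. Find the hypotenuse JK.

By the Pythagorean theorem: JK^2 = JL^2 + KL^2
JK^2 = 8^2 + 15^2 = 64 + 225 = 289
JK = sqrt(289) = 17

17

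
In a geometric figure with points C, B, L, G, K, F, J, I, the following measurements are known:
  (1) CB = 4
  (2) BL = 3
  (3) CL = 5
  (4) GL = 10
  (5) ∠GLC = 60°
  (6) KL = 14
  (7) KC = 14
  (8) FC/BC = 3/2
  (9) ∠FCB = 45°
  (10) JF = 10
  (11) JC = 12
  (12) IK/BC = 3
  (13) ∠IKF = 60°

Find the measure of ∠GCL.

Step 1: By the law of cosines on triangle CLG: CG² = 5² + 10² − 2·5·10·cos(60°) = 75, so CG = 5·√3.
Step 2: By the inverse law of cosines on triangle GCL: cos(∠GCL) = ((5·√3)² + 5² − 10²) / (2·5·√3·5) = 0/86.6 = 0, so ∠GCL = 90°.

Therefore, the measure of angle ∠GCL = 90°.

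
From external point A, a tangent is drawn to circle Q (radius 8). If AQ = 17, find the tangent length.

Let T be the point of tangency. Then QT ⊥ AT (radius ⊥ tangent).
In right triangle QTA: QA² = QT² + AT²
17² = 8² + AT²
AT² = 225, AT = 15

15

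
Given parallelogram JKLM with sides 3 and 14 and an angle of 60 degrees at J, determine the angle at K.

Consecutive angles are supplementary: angle K = 180 - 60 = 120 degrees.

120 degrees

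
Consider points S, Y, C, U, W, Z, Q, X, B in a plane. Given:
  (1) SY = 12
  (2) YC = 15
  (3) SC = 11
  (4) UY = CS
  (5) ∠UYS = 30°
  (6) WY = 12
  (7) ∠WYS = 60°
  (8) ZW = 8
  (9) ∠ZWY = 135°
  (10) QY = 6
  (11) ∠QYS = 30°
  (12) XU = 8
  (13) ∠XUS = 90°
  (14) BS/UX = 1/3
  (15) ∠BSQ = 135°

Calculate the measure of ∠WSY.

Step 1: By the law of cosines on triangle SYW: SW² = 12² + 12² − 2·12·12·cos(60°) = 144, so SW = 12.
Step 2: By the inverse law of cosines on triangle WSY: cos(∠WSY) = (12² + 12² − 12²) / (2·12·12) = 144/288 = 0.5, so ∠WSY = 60°.

Therefore, the measure of angle ∠WSY = 60°.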